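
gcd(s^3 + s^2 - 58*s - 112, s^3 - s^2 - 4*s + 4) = s + 2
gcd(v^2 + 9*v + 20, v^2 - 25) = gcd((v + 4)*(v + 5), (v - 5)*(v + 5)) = v + 5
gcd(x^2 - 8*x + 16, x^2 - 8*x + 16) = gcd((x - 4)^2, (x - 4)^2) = x^2 - 8*x + 16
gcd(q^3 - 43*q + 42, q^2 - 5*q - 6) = q - 6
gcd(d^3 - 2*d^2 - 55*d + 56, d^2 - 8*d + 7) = d - 1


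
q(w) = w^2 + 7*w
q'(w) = 2*w + 7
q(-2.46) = -11.17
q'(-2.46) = 2.08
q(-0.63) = -4.01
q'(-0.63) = 5.74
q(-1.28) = -7.32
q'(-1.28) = 4.44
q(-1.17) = -6.82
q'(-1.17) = 4.66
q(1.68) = 14.58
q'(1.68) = 10.36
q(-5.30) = -9.01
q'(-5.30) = -3.60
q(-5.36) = -8.79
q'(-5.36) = -3.72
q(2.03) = 18.33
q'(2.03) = 11.06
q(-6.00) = -6.00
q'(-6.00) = -5.00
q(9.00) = 144.00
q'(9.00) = 25.00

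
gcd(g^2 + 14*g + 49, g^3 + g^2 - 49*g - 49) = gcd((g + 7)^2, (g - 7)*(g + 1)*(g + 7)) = g + 7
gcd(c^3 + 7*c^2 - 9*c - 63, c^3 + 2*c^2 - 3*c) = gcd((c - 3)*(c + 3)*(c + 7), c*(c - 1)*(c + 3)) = c + 3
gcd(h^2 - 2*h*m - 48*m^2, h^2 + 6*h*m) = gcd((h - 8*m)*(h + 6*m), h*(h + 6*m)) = h + 6*m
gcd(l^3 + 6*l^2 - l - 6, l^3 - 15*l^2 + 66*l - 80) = 1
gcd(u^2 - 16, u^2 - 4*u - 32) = u + 4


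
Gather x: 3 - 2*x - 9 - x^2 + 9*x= -x^2 + 7*x - 6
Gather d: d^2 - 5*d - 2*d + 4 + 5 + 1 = d^2 - 7*d + 10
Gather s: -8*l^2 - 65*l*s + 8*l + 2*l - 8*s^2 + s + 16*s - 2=-8*l^2 + 10*l - 8*s^2 + s*(17 - 65*l) - 2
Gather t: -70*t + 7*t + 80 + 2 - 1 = 81 - 63*t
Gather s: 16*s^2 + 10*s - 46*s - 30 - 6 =16*s^2 - 36*s - 36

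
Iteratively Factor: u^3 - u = (u)*(u^2 - 1) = u*(u - 1)*(u + 1)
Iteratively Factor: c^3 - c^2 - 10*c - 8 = (c - 4)*(c^2 + 3*c + 2) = (c - 4)*(c + 1)*(c + 2)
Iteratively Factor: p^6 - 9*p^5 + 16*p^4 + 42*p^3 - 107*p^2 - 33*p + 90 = (p + 1)*(p^5 - 10*p^4 + 26*p^3 + 16*p^2 - 123*p + 90) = (p - 1)*(p + 1)*(p^4 - 9*p^3 + 17*p^2 + 33*p - 90) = (p - 1)*(p + 1)*(p + 2)*(p^3 - 11*p^2 + 39*p - 45) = (p - 3)*(p - 1)*(p + 1)*(p + 2)*(p^2 - 8*p + 15) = (p - 5)*(p - 3)*(p - 1)*(p + 1)*(p + 2)*(p - 3)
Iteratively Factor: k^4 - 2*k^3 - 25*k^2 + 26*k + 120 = (k + 2)*(k^3 - 4*k^2 - 17*k + 60) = (k - 5)*(k + 2)*(k^2 + k - 12) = (k - 5)*(k - 3)*(k + 2)*(k + 4)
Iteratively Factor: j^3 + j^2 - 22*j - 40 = (j - 5)*(j^2 + 6*j + 8) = (j - 5)*(j + 4)*(j + 2)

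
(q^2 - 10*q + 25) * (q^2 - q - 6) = q^4 - 11*q^3 + 29*q^2 + 35*q - 150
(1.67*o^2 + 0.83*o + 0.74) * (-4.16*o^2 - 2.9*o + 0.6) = -6.9472*o^4 - 8.2958*o^3 - 4.4834*o^2 - 1.648*o + 0.444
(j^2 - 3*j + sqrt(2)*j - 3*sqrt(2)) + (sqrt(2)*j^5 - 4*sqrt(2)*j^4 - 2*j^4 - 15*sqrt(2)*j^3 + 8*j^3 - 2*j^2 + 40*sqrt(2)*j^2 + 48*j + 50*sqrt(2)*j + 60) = sqrt(2)*j^5 - 4*sqrt(2)*j^4 - 2*j^4 - 15*sqrt(2)*j^3 + 8*j^3 - j^2 + 40*sqrt(2)*j^2 + 45*j + 51*sqrt(2)*j - 3*sqrt(2) + 60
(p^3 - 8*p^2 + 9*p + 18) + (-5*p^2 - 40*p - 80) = p^3 - 13*p^2 - 31*p - 62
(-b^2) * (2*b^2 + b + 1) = -2*b^4 - b^3 - b^2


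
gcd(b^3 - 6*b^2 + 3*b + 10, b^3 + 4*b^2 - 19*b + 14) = b - 2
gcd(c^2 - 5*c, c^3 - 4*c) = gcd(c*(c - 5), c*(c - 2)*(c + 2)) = c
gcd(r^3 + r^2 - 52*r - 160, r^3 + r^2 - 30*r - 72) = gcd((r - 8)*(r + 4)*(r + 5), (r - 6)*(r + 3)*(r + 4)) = r + 4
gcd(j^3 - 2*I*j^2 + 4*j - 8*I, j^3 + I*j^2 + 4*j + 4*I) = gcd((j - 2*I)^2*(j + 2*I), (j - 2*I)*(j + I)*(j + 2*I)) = j^2 + 4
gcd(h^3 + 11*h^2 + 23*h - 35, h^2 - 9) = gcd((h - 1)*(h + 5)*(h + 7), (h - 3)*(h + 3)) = 1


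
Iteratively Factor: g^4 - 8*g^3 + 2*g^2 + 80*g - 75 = (g - 5)*(g^3 - 3*g^2 - 13*g + 15) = (g - 5)*(g - 1)*(g^2 - 2*g - 15) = (g - 5)*(g - 1)*(g + 3)*(g - 5)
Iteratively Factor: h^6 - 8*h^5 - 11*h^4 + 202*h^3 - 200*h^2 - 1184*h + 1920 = (h + 3)*(h^5 - 11*h^4 + 22*h^3 + 136*h^2 - 608*h + 640) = (h - 4)*(h + 3)*(h^4 - 7*h^3 - 6*h^2 + 112*h - 160) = (h - 4)*(h + 3)*(h + 4)*(h^3 - 11*h^2 + 38*h - 40) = (h - 5)*(h - 4)*(h + 3)*(h + 4)*(h^2 - 6*h + 8) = (h - 5)*(h - 4)^2*(h + 3)*(h + 4)*(h - 2)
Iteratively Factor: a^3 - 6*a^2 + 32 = (a - 4)*(a^2 - 2*a - 8) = (a - 4)*(a + 2)*(a - 4)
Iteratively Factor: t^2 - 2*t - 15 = (t + 3)*(t - 5)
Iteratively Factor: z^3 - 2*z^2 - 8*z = (z)*(z^2 - 2*z - 8) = z*(z + 2)*(z - 4)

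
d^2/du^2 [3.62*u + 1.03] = 0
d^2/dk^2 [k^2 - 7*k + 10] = 2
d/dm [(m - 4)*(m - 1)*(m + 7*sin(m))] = (m - 4)*(m - 1)*(7*cos(m) + 1) + (m - 4)*(m + 7*sin(m)) + (m - 1)*(m + 7*sin(m))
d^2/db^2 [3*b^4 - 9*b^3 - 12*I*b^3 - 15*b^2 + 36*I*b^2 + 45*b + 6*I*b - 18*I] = 36*b^2 + b*(-54 - 72*I) - 30 + 72*I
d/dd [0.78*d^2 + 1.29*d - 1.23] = 1.56*d + 1.29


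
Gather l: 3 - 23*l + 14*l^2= 14*l^2 - 23*l + 3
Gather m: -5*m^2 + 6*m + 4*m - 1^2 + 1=-5*m^2 + 10*m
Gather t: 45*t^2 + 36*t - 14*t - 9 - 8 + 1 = 45*t^2 + 22*t - 16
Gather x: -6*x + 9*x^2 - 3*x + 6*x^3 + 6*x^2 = 6*x^3 + 15*x^2 - 9*x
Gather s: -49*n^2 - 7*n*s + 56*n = -49*n^2 - 7*n*s + 56*n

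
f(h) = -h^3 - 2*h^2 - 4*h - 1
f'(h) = -3*h^2 - 4*h - 4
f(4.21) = -127.91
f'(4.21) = -74.01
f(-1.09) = 2.28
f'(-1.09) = -3.20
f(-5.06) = 97.59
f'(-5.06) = -60.57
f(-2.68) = 14.60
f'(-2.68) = -14.83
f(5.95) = -306.25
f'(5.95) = -134.01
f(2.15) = -28.78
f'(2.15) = -26.47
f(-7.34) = 316.06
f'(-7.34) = -136.27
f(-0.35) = 0.20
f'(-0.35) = -2.97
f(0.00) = -1.00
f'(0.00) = -4.00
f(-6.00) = 167.00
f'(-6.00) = -88.00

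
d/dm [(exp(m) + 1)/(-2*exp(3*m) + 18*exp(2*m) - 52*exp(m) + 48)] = (exp(3*m) - 3*exp(2*m) - 9*exp(m) + 25)*exp(m)/(exp(6*m) - 18*exp(5*m) + 133*exp(4*m) - 516*exp(3*m) + 1108*exp(2*m) - 1248*exp(m) + 576)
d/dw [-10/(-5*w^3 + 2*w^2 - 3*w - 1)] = 10*(-15*w^2 + 4*w - 3)/(5*w^3 - 2*w^2 + 3*w + 1)^2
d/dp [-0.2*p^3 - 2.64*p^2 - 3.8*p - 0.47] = -0.6*p^2 - 5.28*p - 3.8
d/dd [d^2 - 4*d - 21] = 2*d - 4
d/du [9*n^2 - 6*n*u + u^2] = -6*n + 2*u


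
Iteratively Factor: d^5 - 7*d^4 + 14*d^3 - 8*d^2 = (d - 4)*(d^4 - 3*d^3 + 2*d^2) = (d - 4)*(d - 1)*(d^3 - 2*d^2) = d*(d - 4)*(d - 1)*(d^2 - 2*d) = d^2*(d - 4)*(d - 1)*(d - 2)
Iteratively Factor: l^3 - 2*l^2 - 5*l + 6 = (l + 2)*(l^2 - 4*l + 3) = (l - 3)*(l + 2)*(l - 1)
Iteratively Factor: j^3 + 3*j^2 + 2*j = (j + 2)*(j^2 + j) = j*(j + 2)*(j + 1)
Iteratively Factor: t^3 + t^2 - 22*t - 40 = (t + 2)*(t^2 - t - 20) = (t + 2)*(t + 4)*(t - 5)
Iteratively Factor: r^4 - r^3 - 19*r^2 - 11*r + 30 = (r - 5)*(r^3 + 4*r^2 + r - 6) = (r - 5)*(r - 1)*(r^2 + 5*r + 6) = (r - 5)*(r - 1)*(r + 2)*(r + 3)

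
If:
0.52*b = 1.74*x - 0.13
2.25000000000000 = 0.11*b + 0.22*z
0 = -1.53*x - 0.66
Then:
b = -1.69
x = -0.43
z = 11.07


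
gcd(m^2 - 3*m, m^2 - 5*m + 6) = m - 3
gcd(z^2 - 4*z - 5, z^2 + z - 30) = z - 5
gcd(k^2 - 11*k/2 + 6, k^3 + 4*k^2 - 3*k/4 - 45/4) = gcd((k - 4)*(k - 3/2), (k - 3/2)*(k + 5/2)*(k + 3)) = k - 3/2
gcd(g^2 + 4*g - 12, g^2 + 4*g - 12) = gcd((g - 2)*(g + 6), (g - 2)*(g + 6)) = g^2 + 4*g - 12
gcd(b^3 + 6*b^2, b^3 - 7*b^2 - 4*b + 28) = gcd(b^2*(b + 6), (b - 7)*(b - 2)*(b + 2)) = 1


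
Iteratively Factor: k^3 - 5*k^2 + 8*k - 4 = (k - 1)*(k^2 - 4*k + 4) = (k - 2)*(k - 1)*(k - 2)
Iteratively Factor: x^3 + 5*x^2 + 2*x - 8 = (x + 2)*(x^2 + 3*x - 4) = (x + 2)*(x + 4)*(x - 1)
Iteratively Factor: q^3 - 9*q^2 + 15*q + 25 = (q + 1)*(q^2 - 10*q + 25) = (q - 5)*(q + 1)*(q - 5)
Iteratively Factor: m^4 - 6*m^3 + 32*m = (m - 4)*(m^3 - 2*m^2 - 8*m) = (m - 4)^2*(m^2 + 2*m) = m*(m - 4)^2*(m + 2)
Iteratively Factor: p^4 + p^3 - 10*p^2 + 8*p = (p + 4)*(p^3 - 3*p^2 + 2*p) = (p - 2)*(p + 4)*(p^2 - p) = (p - 2)*(p - 1)*(p + 4)*(p)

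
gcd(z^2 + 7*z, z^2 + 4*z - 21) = z + 7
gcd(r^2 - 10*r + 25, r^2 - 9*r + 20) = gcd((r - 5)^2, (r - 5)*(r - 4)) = r - 5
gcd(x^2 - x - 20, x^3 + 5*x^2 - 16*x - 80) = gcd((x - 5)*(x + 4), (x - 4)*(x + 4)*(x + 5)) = x + 4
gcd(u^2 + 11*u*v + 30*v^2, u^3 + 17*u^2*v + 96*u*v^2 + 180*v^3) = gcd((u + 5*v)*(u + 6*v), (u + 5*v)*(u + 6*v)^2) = u^2 + 11*u*v + 30*v^2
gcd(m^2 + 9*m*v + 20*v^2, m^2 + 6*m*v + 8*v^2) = m + 4*v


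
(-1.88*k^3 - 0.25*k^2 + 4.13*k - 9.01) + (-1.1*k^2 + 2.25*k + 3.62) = -1.88*k^3 - 1.35*k^2 + 6.38*k - 5.39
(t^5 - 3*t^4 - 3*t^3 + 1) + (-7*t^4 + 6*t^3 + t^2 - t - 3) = t^5 - 10*t^4 + 3*t^3 + t^2 - t - 2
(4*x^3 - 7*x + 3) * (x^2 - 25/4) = 4*x^5 - 32*x^3 + 3*x^2 + 175*x/4 - 75/4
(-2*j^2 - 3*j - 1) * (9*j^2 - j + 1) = -18*j^4 - 25*j^3 - 8*j^2 - 2*j - 1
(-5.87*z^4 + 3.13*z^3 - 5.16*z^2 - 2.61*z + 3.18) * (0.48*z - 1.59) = -2.8176*z^5 + 10.8357*z^4 - 7.4535*z^3 + 6.9516*z^2 + 5.6763*z - 5.0562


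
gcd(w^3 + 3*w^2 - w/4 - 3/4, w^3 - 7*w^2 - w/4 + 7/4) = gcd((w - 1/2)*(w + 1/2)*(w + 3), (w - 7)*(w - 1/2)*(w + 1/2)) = w^2 - 1/4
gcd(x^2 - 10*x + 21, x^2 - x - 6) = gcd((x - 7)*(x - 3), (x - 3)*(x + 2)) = x - 3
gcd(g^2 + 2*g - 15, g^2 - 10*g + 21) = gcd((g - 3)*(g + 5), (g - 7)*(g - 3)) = g - 3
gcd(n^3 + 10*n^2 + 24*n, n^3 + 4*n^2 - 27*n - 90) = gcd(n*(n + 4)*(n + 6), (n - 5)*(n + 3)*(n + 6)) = n + 6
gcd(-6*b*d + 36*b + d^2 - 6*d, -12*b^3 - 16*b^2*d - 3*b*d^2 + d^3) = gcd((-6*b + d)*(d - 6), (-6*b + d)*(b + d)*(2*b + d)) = 6*b - d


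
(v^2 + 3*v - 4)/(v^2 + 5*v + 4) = (v - 1)/(v + 1)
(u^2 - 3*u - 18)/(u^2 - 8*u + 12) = (u + 3)/(u - 2)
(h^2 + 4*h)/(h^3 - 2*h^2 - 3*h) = (h + 4)/(h^2 - 2*h - 3)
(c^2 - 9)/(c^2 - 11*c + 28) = (c^2 - 9)/(c^2 - 11*c + 28)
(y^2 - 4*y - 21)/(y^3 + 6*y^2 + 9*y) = (y - 7)/(y*(y + 3))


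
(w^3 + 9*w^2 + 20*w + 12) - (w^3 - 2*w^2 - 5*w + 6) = 11*w^2 + 25*w + 6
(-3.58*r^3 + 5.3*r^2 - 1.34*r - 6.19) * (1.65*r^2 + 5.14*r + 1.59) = -5.907*r^5 - 9.6562*r^4 + 19.3388*r^3 - 8.6741*r^2 - 33.9472*r - 9.8421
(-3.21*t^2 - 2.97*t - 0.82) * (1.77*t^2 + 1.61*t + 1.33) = -5.6817*t^4 - 10.425*t^3 - 10.5024*t^2 - 5.2703*t - 1.0906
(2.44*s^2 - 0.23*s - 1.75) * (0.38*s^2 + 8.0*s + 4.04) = 0.9272*s^4 + 19.4326*s^3 + 7.3526*s^2 - 14.9292*s - 7.07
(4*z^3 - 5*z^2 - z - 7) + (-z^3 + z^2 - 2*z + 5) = 3*z^3 - 4*z^2 - 3*z - 2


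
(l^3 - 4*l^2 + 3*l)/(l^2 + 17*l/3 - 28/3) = 3*l*(l^2 - 4*l + 3)/(3*l^2 + 17*l - 28)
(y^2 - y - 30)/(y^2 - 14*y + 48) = (y + 5)/(y - 8)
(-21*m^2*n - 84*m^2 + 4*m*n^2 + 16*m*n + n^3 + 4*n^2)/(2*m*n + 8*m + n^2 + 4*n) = (-21*m^2 + 4*m*n + n^2)/(2*m + n)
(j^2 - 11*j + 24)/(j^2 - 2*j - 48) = (j - 3)/(j + 6)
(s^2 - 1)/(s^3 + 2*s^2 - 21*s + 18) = (s + 1)/(s^2 + 3*s - 18)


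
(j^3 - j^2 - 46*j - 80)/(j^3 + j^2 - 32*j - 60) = (j - 8)/(j - 6)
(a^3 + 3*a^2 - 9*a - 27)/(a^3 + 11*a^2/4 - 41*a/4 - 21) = 4*(a^2 + 6*a + 9)/(4*a^2 + 23*a + 28)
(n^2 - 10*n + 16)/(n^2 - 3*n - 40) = (n - 2)/(n + 5)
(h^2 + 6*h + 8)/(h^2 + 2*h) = (h + 4)/h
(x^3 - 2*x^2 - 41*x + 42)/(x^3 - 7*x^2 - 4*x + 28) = (x^2 + 5*x - 6)/(x^2 - 4)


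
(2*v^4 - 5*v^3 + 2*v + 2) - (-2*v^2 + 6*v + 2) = 2*v^4 - 5*v^3 + 2*v^2 - 4*v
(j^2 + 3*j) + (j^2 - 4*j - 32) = 2*j^2 - j - 32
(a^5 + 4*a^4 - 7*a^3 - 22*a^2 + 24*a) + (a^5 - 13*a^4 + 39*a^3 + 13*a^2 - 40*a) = 2*a^5 - 9*a^4 + 32*a^3 - 9*a^2 - 16*a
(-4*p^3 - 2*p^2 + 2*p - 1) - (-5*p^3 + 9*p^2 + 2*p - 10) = p^3 - 11*p^2 + 9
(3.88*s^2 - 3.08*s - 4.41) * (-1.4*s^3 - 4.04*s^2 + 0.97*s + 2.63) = -5.432*s^5 - 11.3632*s^4 + 22.3808*s^3 + 25.0332*s^2 - 12.3781*s - 11.5983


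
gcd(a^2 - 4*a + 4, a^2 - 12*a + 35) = 1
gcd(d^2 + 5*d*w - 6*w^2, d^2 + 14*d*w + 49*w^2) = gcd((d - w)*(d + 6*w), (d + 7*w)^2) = 1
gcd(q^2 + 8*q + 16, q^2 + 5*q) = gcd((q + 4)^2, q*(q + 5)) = 1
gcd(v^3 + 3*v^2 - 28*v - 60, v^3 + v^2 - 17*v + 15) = 1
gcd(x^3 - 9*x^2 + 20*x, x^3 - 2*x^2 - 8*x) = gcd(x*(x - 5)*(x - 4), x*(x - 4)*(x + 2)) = x^2 - 4*x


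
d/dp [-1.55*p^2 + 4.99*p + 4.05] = 4.99 - 3.1*p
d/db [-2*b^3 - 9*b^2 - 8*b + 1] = -6*b^2 - 18*b - 8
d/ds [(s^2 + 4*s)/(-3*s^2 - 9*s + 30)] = (s^2 + 20*s + 40)/(3*(s^4 + 6*s^3 - 11*s^2 - 60*s + 100))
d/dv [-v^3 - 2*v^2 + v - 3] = -3*v^2 - 4*v + 1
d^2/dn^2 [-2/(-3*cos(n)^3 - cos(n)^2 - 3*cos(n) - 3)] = 2*((21*cos(n) + 8*cos(2*n) + 27*cos(3*n))*(3*cos(n)^3 + cos(n)^2 + 3*cos(n) + 3)/4 + 2*(9*cos(n)^2 + 2*cos(n) + 3)^2*sin(n)^2)/(3*cos(n)^3 + cos(n)^2 + 3*cos(n) + 3)^3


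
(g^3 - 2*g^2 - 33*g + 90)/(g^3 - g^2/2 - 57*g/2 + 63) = 2*(g - 5)/(2*g - 7)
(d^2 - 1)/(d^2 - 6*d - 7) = (d - 1)/(d - 7)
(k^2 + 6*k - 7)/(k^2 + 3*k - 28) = (k - 1)/(k - 4)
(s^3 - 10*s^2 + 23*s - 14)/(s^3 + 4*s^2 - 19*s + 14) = (s - 7)/(s + 7)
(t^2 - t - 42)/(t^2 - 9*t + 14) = (t + 6)/(t - 2)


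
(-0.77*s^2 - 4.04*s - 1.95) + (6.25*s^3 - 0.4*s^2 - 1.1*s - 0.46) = 6.25*s^3 - 1.17*s^2 - 5.14*s - 2.41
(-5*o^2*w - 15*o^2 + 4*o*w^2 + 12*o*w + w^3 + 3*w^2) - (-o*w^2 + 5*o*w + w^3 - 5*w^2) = -5*o^2*w - 15*o^2 + 5*o*w^2 + 7*o*w + 8*w^2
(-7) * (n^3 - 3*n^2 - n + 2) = -7*n^3 + 21*n^2 + 7*n - 14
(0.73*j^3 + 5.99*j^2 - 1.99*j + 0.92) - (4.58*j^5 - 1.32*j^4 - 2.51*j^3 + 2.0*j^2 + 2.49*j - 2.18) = -4.58*j^5 + 1.32*j^4 + 3.24*j^3 + 3.99*j^2 - 4.48*j + 3.1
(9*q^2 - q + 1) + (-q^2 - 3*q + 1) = 8*q^2 - 4*q + 2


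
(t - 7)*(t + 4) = t^2 - 3*t - 28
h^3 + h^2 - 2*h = h*(h - 1)*(h + 2)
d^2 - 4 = (d - 2)*(d + 2)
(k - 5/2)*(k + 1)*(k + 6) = k^3 + 9*k^2/2 - 23*k/2 - 15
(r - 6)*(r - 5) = r^2 - 11*r + 30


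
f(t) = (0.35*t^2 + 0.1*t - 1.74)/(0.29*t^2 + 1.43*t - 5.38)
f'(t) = (-0.58*t - 1.43)*(0.35*t^2 + 0.1*t - 1.74)/(0.29*t^2 + 1.43*t - 5.38)^2 + (0.7*t + 0.1)/(0.29*t^2 + 1.43*t - 5.38)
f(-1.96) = 0.08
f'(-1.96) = 0.18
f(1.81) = 0.22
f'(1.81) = -0.44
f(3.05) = 1.08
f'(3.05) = -0.73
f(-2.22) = 0.03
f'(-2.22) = 0.20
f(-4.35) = -0.73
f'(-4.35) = 0.61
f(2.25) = -0.37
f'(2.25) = -3.87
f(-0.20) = 0.31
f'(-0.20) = 0.08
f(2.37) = -1.28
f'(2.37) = -14.77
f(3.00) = 1.12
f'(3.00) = -0.90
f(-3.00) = -0.16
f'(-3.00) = 0.29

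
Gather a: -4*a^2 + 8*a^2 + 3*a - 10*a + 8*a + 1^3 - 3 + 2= 4*a^2 + a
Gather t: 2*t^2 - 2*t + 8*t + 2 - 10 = 2*t^2 + 6*t - 8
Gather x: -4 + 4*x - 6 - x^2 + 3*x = -x^2 + 7*x - 10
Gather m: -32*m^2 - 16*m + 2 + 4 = -32*m^2 - 16*m + 6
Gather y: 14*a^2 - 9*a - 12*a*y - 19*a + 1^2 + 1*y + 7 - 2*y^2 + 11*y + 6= 14*a^2 - 28*a - 2*y^2 + y*(12 - 12*a) + 14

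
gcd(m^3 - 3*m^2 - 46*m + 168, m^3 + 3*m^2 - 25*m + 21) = m + 7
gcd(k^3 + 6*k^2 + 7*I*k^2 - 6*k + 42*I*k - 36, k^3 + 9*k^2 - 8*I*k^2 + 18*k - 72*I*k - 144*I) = k + 6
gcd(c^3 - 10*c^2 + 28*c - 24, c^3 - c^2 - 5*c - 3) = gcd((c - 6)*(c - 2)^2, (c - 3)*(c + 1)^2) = 1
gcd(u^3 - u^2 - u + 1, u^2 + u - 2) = u - 1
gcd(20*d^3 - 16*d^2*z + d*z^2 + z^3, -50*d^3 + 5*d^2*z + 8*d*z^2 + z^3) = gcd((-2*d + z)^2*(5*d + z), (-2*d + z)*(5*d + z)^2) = -10*d^2 + 3*d*z + z^2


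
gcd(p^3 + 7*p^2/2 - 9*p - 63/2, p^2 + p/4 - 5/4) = 1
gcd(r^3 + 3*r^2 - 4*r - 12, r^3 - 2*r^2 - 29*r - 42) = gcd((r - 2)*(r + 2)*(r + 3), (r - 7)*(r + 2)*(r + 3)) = r^2 + 5*r + 6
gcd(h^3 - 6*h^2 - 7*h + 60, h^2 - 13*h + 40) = h - 5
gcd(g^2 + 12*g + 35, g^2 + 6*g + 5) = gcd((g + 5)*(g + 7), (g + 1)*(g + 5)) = g + 5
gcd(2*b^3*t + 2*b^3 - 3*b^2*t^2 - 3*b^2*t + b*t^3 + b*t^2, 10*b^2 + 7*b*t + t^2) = 1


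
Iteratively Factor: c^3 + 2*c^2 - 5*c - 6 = (c - 2)*(c^2 + 4*c + 3) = (c - 2)*(c + 1)*(c + 3)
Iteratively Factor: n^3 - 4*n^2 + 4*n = (n - 2)*(n^2 - 2*n) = n*(n - 2)*(n - 2)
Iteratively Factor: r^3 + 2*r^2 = (r + 2)*(r^2) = r*(r + 2)*(r)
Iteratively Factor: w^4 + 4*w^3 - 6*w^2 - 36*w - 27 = (w + 3)*(w^3 + w^2 - 9*w - 9) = (w + 3)^2*(w^2 - 2*w - 3) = (w + 1)*(w + 3)^2*(w - 3)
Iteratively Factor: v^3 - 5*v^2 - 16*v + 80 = (v - 4)*(v^2 - v - 20) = (v - 5)*(v - 4)*(v + 4)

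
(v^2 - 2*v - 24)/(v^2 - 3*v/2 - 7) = 2*(-v^2 + 2*v + 24)/(-2*v^2 + 3*v + 14)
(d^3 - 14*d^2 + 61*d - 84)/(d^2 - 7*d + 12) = d - 7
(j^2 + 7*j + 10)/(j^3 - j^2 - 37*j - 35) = (j + 2)/(j^2 - 6*j - 7)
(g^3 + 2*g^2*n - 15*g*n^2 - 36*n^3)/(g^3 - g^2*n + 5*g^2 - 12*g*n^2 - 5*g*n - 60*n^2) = (g + 3*n)/(g + 5)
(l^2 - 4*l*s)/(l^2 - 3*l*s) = (l - 4*s)/(l - 3*s)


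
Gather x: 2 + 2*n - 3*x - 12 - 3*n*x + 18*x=2*n + x*(15 - 3*n) - 10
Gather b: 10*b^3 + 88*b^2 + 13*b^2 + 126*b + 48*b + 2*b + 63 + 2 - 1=10*b^3 + 101*b^2 + 176*b + 64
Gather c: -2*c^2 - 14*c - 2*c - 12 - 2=-2*c^2 - 16*c - 14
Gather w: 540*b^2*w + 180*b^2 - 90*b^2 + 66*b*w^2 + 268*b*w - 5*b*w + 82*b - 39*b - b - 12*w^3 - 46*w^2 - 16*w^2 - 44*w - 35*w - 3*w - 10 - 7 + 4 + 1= 90*b^2 + 42*b - 12*w^3 + w^2*(66*b - 62) + w*(540*b^2 + 263*b - 82) - 12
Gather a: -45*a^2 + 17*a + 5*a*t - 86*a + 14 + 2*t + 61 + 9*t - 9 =-45*a^2 + a*(5*t - 69) + 11*t + 66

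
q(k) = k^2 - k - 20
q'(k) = 2*k - 1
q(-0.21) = -19.75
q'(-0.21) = -1.42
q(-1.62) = -15.76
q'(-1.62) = -4.24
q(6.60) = 16.96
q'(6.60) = 12.20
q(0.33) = -20.22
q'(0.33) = -0.34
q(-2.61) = -10.58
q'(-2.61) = -6.22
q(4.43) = -4.81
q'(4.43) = 7.86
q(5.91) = 9.02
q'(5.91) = 10.82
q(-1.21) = -17.33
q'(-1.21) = -3.42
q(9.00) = 52.00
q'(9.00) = 17.00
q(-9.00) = 70.00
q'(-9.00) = -19.00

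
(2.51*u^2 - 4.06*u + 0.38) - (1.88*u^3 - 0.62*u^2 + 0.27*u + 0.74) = -1.88*u^3 + 3.13*u^2 - 4.33*u - 0.36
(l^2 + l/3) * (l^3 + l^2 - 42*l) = l^5 + 4*l^4/3 - 125*l^3/3 - 14*l^2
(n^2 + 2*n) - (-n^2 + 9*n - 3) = 2*n^2 - 7*n + 3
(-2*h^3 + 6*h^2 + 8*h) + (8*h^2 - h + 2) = -2*h^3 + 14*h^2 + 7*h + 2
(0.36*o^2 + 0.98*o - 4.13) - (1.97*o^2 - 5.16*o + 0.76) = -1.61*o^2 + 6.14*o - 4.89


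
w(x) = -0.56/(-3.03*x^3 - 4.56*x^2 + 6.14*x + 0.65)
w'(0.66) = -0.63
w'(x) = -0.56*(9.09*x^2 + 9.12*x - 6.14)/(-3.03*x^3 - 4.56*x^2 + 6.14*x + 0.65)^2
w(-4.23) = -0.00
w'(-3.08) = -0.04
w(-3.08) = -0.02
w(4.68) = 0.00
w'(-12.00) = -0.00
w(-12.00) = -0.00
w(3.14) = 0.00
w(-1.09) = 0.07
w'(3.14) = -0.00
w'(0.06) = 3.11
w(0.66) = -0.30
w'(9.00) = -0.00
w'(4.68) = -0.00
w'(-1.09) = 0.05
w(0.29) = -0.28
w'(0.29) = 0.39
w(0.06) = -0.56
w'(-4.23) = -0.00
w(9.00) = 0.00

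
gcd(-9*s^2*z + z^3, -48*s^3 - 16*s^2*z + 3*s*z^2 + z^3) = 3*s + z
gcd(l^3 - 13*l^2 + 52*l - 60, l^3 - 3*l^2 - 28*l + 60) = l^2 - 8*l + 12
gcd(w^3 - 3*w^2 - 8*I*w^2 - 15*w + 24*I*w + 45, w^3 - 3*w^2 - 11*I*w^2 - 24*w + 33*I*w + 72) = w^2 + w*(-3 - 3*I) + 9*I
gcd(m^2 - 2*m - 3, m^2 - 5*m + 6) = m - 3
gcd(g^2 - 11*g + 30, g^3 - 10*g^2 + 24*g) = g - 6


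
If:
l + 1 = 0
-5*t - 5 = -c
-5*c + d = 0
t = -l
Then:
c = 10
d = 50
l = -1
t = 1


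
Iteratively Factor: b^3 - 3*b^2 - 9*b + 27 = (b + 3)*(b^2 - 6*b + 9) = (b - 3)*(b + 3)*(b - 3)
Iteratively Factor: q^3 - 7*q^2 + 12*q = (q)*(q^2 - 7*q + 12) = q*(q - 4)*(q - 3)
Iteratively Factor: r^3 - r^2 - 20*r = (r + 4)*(r^2 - 5*r) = r*(r + 4)*(r - 5)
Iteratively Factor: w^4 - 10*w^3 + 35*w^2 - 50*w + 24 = (w - 2)*(w^3 - 8*w^2 + 19*w - 12) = (w - 2)*(w - 1)*(w^2 - 7*w + 12) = (w - 4)*(w - 2)*(w - 1)*(w - 3)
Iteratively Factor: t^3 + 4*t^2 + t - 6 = (t + 3)*(t^2 + t - 2) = (t - 1)*(t + 3)*(t + 2)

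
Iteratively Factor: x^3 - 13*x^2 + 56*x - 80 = (x - 5)*(x^2 - 8*x + 16) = (x - 5)*(x - 4)*(x - 4)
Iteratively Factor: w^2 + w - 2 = (w + 2)*(w - 1)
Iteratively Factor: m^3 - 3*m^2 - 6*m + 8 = (m - 1)*(m^2 - 2*m - 8) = (m - 1)*(m + 2)*(m - 4)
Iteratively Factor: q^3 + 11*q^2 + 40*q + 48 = (q + 4)*(q^2 + 7*q + 12) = (q + 3)*(q + 4)*(q + 4)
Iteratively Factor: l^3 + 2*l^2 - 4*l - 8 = (l + 2)*(l^2 - 4) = (l - 2)*(l + 2)*(l + 2)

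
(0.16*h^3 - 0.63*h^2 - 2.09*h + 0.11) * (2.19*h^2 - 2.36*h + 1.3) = 0.3504*h^5 - 1.7573*h^4 - 2.8823*h^3 + 4.3543*h^2 - 2.9766*h + 0.143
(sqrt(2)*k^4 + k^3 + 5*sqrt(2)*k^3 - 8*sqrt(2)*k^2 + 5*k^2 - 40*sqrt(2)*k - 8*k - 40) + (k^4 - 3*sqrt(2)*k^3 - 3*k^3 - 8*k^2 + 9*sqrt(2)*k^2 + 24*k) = k^4 + sqrt(2)*k^4 - 2*k^3 + 2*sqrt(2)*k^3 - 3*k^2 + sqrt(2)*k^2 - 40*sqrt(2)*k + 16*k - 40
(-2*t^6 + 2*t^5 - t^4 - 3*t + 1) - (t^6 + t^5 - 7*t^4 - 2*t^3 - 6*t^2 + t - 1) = -3*t^6 + t^5 + 6*t^4 + 2*t^3 + 6*t^2 - 4*t + 2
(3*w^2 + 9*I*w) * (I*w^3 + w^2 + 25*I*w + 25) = 3*I*w^5 - 6*w^4 + 84*I*w^3 - 150*w^2 + 225*I*w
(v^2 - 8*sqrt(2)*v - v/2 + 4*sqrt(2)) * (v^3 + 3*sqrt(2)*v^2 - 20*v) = v^5 - 5*sqrt(2)*v^4 - v^4/2 - 68*v^3 + 5*sqrt(2)*v^3/2 + 34*v^2 + 160*sqrt(2)*v^2 - 80*sqrt(2)*v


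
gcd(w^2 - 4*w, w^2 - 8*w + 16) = w - 4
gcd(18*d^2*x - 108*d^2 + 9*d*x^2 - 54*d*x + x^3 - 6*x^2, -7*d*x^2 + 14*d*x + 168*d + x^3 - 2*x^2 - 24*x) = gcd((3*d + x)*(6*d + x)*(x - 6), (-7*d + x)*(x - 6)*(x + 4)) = x - 6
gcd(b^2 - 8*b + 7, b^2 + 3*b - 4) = b - 1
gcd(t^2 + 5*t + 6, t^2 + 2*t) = t + 2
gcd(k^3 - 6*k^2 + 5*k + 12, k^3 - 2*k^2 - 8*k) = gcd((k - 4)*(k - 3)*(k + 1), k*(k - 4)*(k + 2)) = k - 4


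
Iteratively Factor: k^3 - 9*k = (k - 3)*(k^2 + 3*k) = (k - 3)*(k + 3)*(k)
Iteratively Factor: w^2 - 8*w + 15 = (w - 3)*(w - 5)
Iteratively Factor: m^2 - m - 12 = (m - 4)*(m + 3)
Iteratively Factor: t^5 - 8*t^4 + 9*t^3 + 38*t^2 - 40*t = (t - 5)*(t^4 - 3*t^3 - 6*t^2 + 8*t) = t*(t - 5)*(t^3 - 3*t^2 - 6*t + 8) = t*(t - 5)*(t - 4)*(t^2 + t - 2) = t*(t - 5)*(t - 4)*(t - 1)*(t + 2)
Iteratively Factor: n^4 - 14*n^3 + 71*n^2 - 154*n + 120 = (n - 3)*(n^3 - 11*n^2 + 38*n - 40) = (n - 4)*(n - 3)*(n^2 - 7*n + 10) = (n - 5)*(n - 4)*(n - 3)*(n - 2)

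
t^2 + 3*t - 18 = (t - 3)*(t + 6)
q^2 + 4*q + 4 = (q + 2)^2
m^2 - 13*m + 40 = (m - 8)*(m - 5)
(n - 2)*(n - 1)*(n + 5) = n^3 + 2*n^2 - 13*n + 10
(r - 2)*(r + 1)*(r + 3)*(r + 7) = r^4 + 9*r^3 + 9*r^2 - 41*r - 42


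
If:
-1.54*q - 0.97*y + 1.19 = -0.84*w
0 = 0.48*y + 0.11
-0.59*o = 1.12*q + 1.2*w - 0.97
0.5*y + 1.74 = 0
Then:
No Solution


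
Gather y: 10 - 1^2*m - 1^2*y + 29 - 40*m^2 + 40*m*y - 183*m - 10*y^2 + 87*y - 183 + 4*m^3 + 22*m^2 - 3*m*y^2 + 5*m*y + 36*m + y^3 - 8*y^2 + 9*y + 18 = 4*m^3 - 18*m^2 - 148*m + y^3 + y^2*(-3*m - 18) + y*(45*m + 95) - 126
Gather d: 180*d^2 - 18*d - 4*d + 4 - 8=180*d^2 - 22*d - 4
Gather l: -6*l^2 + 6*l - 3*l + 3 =-6*l^2 + 3*l + 3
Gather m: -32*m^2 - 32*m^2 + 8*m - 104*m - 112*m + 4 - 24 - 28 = -64*m^2 - 208*m - 48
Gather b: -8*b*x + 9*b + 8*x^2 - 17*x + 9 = b*(9 - 8*x) + 8*x^2 - 17*x + 9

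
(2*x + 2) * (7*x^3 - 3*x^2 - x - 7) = 14*x^4 + 8*x^3 - 8*x^2 - 16*x - 14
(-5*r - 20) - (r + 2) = -6*r - 22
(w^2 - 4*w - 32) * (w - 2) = w^3 - 6*w^2 - 24*w + 64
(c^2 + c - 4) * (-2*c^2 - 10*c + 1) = -2*c^4 - 12*c^3 - c^2 + 41*c - 4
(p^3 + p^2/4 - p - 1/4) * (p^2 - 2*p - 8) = p^5 - 7*p^4/4 - 19*p^3/2 - p^2/4 + 17*p/2 + 2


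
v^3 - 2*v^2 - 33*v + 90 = (v - 5)*(v - 3)*(v + 6)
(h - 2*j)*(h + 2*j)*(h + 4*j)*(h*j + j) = h^4*j + 4*h^3*j^2 + h^3*j - 4*h^2*j^3 + 4*h^2*j^2 - 16*h*j^4 - 4*h*j^3 - 16*j^4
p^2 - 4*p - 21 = (p - 7)*(p + 3)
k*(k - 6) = k^2 - 6*k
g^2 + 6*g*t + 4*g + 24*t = (g + 4)*(g + 6*t)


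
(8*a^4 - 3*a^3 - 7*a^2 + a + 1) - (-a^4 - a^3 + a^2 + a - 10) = 9*a^4 - 2*a^3 - 8*a^2 + 11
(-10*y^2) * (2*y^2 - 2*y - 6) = -20*y^4 + 20*y^3 + 60*y^2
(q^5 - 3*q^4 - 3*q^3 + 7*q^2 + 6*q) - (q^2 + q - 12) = q^5 - 3*q^4 - 3*q^3 + 6*q^2 + 5*q + 12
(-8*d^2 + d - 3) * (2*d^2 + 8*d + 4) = -16*d^4 - 62*d^3 - 30*d^2 - 20*d - 12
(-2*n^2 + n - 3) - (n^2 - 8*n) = -3*n^2 + 9*n - 3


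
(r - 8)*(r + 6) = r^2 - 2*r - 48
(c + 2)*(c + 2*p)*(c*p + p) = c^3*p + 2*c^2*p^2 + 3*c^2*p + 6*c*p^2 + 2*c*p + 4*p^2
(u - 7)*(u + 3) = u^2 - 4*u - 21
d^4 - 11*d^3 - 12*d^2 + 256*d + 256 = (d - 8)^2*(d + 1)*(d + 4)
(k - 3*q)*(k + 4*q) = k^2 + k*q - 12*q^2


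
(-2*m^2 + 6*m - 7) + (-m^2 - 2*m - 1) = -3*m^2 + 4*m - 8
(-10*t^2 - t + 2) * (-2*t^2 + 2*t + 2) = 20*t^4 - 18*t^3 - 26*t^2 + 2*t + 4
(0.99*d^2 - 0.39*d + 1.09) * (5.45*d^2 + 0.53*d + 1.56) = 5.3955*d^4 - 1.6008*d^3 + 7.2782*d^2 - 0.0306999999999999*d + 1.7004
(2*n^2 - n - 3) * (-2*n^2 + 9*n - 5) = -4*n^4 + 20*n^3 - 13*n^2 - 22*n + 15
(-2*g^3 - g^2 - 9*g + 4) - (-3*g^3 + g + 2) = g^3 - g^2 - 10*g + 2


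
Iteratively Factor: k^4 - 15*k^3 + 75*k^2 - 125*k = (k - 5)*(k^3 - 10*k^2 + 25*k) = (k - 5)^2*(k^2 - 5*k) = (k - 5)^3*(k)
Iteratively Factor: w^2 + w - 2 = (w - 1)*(w + 2)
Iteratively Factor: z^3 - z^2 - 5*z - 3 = (z + 1)*(z^2 - 2*z - 3) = (z - 3)*(z + 1)*(z + 1)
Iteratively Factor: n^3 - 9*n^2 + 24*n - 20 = (n - 2)*(n^2 - 7*n + 10) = (n - 5)*(n - 2)*(n - 2)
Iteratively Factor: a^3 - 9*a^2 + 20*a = (a)*(a^2 - 9*a + 20) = a*(a - 5)*(a - 4)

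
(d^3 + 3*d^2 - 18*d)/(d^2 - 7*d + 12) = d*(d + 6)/(d - 4)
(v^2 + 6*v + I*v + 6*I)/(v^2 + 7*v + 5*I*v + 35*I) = (v^2 + v*(6 + I) + 6*I)/(v^2 + v*(7 + 5*I) + 35*I)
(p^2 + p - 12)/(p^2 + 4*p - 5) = (p^2 + p - 12)/(p^2 + 4*p - 5)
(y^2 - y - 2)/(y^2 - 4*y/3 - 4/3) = 3*(y + 1)/(3*y + 2)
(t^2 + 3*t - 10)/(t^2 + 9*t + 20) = (t - 2)/(t + 4)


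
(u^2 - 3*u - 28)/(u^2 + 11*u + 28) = (u - 7)/(u + 7)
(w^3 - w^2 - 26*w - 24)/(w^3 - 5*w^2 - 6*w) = (w + 4)/w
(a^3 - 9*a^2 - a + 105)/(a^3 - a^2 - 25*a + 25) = (a^2 - 4*a - 21)/(a^2 + 4*a - 5)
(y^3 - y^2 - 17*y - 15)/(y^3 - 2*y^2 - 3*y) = (y^2 - 2*y - 15)/(y*(y - 3))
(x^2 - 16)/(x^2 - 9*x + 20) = (x + 4)/(x - 5)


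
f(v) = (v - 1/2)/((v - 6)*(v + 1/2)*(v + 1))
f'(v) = -(v - 1/2)/((v - 6)*(v + 1/2)*(v + 1)^2) - (v - 1/2)/((v - 6)*(v + 1/2)^2*(v + 1)) + 1/((v - 6)*(v + 1/2)*(v + 1)) - (v - 1/2)/((v - 6)^2*(v + 1/2)*(v + 1))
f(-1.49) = 0.55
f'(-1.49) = 1.47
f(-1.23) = 1.43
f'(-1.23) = 7.52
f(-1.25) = 1.29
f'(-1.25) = 6.31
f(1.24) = -0.04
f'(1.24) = -0.02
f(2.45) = -0.05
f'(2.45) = -0.01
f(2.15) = -0.05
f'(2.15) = -0.01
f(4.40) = -0.09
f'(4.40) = -0.05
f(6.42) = 0.27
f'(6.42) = -0.68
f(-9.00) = 0.01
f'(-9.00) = 0.00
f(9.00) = 0.03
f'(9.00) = -0.01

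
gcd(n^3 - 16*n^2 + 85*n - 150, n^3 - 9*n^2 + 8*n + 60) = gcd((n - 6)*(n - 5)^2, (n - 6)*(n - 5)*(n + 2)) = n^2 - 11*n + 30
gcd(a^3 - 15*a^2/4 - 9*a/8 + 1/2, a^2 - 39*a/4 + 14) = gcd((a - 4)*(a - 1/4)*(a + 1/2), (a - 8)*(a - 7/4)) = 1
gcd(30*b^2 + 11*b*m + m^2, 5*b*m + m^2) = 5*b + m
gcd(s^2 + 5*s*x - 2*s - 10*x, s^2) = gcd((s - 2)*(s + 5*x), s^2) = 1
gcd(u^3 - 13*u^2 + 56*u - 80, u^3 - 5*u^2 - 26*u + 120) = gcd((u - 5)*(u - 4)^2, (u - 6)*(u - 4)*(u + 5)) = u - 4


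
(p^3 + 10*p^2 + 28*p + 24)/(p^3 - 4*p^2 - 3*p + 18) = (p^2 + 8*p + 12)/(p^2 - 6*p + 9)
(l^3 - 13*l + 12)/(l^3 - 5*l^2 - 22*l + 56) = (l^2 - 4*l + 3)/(l^2 - 9*l + 14)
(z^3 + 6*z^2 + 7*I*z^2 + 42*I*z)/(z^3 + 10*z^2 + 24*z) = (z + 7*I)/(z + 4)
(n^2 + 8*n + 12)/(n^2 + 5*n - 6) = (n + 2)/(n - 1)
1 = 1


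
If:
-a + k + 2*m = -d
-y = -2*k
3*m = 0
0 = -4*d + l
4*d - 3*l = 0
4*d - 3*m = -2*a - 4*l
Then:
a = 0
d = 0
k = 0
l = 0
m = 0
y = 0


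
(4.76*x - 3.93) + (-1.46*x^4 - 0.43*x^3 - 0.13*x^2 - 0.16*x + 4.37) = -1.46*x^4 - 0.43*x^3 - 0.13*x^2 + 4.6*x + 0.44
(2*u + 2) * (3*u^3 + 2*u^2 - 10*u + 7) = 6*u^4 + 10*u^3 - 16*u^2 - 6*u + 14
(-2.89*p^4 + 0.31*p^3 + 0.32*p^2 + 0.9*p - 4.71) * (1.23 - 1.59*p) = 4.5951*p^5 - 4.0476*p^4 - 0.1275*p^3 - 1.0374*p^2 + 8.5959*p - 5.7933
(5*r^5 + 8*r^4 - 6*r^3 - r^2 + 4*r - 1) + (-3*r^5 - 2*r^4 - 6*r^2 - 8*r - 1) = 2*r^5 + 6*r^4 - 6*r^3 - 7*r^2 - 4*r - 2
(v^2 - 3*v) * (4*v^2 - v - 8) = 4*v^4 - 13*v^3 - 5*v^2 + 24*v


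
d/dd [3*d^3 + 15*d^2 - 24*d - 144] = 9*d^2 + 30*d - 24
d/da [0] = 0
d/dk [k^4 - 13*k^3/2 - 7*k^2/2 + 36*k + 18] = 4*k^3 - 39*k^2/2 - 7*k + 36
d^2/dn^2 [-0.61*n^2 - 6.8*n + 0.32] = -1.22000000000000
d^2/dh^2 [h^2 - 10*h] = 2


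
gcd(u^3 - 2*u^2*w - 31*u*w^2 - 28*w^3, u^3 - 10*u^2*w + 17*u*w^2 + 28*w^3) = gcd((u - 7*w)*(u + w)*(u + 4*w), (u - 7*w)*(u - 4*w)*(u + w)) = u^2 - 6*u*w - 7*w^2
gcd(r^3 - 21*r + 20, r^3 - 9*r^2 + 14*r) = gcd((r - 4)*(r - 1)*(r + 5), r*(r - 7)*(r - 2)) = 1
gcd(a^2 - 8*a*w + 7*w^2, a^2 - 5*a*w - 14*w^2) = -a + 7*w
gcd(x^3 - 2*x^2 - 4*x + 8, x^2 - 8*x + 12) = x - 2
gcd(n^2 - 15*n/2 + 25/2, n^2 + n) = 1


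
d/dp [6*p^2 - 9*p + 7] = 12*p - 9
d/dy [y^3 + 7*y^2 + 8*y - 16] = 3*y^2 + 14*y + 8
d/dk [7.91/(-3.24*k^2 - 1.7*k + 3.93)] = (51.2568*k + 13.447)/(3.24*k^2 + 1.7*k - 3.93)^2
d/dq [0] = 0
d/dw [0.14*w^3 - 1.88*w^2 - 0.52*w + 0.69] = 0.42*w^2 - 3.76*w - 0.52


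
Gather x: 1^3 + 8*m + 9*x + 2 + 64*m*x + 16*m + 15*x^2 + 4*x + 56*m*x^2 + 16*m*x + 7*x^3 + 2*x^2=24*m + 7*x^3 + x^2*(56*m + 17) + x*(80*m + 13) + 3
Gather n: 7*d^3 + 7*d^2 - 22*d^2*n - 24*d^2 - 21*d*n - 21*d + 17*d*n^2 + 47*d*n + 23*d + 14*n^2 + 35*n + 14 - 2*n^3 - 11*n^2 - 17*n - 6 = 7*d^3 - 17*d^2 + 2*d - 2*n^3 + n^2*(17*d + 3) + n*(-22*d^2 + 26*d + 18) + 8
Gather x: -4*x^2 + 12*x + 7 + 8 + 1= -4*x^2 + 12*x + 16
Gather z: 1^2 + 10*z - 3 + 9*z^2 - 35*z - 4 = 9*z^2 - 25*z - 6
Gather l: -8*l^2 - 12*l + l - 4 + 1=-8*l^2 - 11*l - 3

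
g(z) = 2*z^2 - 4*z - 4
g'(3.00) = 8.00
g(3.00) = 2.00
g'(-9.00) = -40.00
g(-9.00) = 194.00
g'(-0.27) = -5.08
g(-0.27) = -2.77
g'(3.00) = 8.00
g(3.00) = 2.00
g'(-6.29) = -29.16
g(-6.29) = 100.29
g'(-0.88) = -7.52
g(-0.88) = 1.07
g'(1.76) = 3.04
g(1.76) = -4.84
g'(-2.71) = -14.84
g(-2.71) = 21.53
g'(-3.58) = -18.32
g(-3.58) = 35.95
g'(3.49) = 9.96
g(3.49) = 6.40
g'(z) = 4*z - 4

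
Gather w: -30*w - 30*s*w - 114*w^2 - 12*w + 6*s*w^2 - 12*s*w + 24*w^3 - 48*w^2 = 24*w^3 + w^2*(6*s - 162) + w*(-42*s - 42)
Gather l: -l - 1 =-l - 1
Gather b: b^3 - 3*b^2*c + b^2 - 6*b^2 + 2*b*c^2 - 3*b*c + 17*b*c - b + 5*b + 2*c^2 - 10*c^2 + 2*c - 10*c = b^3 + b^2*(-3*c - 5) + b*(2*c^2 + 14*c + 4) - 8*c^2 - 8*c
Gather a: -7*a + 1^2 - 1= -7*a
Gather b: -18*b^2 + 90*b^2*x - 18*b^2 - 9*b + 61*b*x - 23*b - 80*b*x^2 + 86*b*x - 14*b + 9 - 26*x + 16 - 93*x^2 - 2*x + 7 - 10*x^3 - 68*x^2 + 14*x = b^2*(90*x - 36) + b*(-80*x^2 + 147*x - 46) - 10*x^3 - 161*x^2 - 14*x + 32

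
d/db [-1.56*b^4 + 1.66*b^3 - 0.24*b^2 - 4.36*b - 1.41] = -6.24*b^3 + 4.98*b^2 - 0.48*b - 4.36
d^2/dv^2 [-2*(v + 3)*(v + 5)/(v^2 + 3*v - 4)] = 4*(-5*v^3 - 57*v^2 - 231*v - 307)/(v^6 + 9*v^5 + 15*v^4 - 45*v^3 - 60*v^2 + 144*v - 64)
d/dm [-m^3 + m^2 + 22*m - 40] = -3*m^2 + 2*m + 22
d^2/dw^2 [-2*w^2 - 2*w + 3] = -4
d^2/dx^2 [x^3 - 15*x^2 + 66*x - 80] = 6*x - 30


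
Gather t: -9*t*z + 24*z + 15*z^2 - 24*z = -9*t*z + 15*z^2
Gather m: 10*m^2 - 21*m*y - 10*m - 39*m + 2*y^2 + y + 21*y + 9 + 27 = 10*m^2 + m*(-21*y - 49) + 2*y^2 + 22*y + 36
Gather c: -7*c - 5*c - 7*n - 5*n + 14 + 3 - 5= -12*c - 12*n + 12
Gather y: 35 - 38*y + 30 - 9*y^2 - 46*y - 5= -9*y^2 - 84*y + 60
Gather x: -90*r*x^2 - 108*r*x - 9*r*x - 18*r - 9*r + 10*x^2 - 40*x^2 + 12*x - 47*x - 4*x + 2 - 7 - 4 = -27*r + x^2*(-90*r - 30) + x*(-117*r - 39) - 9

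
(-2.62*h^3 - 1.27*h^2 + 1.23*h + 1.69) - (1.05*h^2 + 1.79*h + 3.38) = -2.62*h^3 - 2.32*h^2 - 0.56*h - 1.69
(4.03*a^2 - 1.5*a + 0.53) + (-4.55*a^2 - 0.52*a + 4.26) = -0.52*a^2 - 2.02*a + 4.79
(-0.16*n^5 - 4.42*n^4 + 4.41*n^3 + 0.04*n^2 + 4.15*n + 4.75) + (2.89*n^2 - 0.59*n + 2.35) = -0.16*n^5 - 4.42*n^4 + 4.41*n^3 + 2.93*n^2 + 3.56*n + 7.1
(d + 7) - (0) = d + 7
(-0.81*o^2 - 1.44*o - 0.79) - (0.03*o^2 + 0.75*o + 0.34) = -0.84*o^2 - 2.19*o - 1.13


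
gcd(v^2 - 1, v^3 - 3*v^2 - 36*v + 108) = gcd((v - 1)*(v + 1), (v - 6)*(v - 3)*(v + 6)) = 1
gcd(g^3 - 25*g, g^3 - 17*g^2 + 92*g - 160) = g - 5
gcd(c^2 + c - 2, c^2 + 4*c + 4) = c + 2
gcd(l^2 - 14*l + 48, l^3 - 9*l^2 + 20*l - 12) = l - 6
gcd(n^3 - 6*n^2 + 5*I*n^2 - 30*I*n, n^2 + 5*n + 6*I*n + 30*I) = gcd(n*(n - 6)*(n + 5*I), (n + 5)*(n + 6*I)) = 1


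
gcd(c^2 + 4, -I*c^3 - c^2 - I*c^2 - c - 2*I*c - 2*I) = c - 2*I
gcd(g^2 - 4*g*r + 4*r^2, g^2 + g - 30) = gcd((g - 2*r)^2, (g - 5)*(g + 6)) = 1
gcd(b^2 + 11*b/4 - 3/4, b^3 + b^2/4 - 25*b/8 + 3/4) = b - 1/4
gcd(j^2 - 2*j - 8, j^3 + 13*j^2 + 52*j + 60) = j + 2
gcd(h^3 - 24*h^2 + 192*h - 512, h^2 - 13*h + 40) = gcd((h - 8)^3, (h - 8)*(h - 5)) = h - 8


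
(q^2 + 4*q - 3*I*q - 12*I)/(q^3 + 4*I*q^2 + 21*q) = (q + 4)/(q*(q + 7*I))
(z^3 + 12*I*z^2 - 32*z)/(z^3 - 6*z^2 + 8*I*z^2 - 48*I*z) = (z + 4*I)/(z - 6)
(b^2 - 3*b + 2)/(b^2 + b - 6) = (b - 1)/(b + 3)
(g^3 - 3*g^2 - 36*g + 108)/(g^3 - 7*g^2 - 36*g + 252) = (g - 3)/(g - 7)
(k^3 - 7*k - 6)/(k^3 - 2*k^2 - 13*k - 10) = (k - 3)/(k - 5)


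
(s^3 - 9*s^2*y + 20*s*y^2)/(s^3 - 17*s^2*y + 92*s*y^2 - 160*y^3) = s/(s - 8*y)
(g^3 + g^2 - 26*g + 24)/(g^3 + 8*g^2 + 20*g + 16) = (g^3 + g^2 - 26*g + 24)/(g^3 + 8*g^2 + 20*g + 16)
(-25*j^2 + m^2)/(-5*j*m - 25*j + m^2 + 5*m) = (5*j + m)/(m + 5)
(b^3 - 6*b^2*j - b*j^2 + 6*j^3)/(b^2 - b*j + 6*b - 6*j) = (b^2 - 5*b*j - 6*j^2)/(b + 6)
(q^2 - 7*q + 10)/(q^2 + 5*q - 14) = (q - 5)/(q + 7)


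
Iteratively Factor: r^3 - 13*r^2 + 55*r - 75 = (r - 5)*(r^2 - 8*r + 15) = (r - 5)^2*(r - 3)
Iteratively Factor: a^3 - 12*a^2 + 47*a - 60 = (a - 4)*(a^2 - 8*a + 15) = (a - 4)*(a - 3)*(a - 5)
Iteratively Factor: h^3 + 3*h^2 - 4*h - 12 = (h + 2)*(h^2 + h - 6) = (h - 2)*(h + 2)*(h + 3)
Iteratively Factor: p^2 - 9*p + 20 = (p - 5)*(p - 4)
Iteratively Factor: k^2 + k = (k)*(k + 1)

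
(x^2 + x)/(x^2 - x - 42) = x*(x + 1)/(x^2 - x - 42)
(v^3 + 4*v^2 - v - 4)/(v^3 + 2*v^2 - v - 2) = (v + 4)/(v + 2)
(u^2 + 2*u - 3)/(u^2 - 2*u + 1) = (u + 3)/(u - 1)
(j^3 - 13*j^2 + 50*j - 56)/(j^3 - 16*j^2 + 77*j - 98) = (j - 4)/(j - 7)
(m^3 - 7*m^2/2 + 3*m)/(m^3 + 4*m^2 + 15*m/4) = 2*(2*m^2 - 7*m + 6)/(4*m^2 + 16*m + 15)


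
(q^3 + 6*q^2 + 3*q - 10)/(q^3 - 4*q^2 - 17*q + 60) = (q^3 + 6*q^2 + 3*q - 10)/(q^3 - 4*q^2 - 17*q + 60)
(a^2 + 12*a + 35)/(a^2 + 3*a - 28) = (a + 5)/(a - 4)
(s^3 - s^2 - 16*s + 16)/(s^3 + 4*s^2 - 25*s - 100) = (s^2 - 5*s + 4)/(s^2 - 25)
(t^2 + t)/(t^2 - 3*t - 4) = t/(t - 4)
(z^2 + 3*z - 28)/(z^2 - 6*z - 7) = (-z^2 - 3*z + 28)/(-z^2 + 6*z + 7)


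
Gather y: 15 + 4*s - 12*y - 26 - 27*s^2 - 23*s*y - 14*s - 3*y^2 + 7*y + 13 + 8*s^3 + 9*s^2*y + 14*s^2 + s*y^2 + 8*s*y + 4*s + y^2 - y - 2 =8*s^3 - 13*s^2 - 6*s + y^2*(s - 2) + y*(9*s^2 - 15*s - 6)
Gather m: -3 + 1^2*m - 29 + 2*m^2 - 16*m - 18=2*m^2 - 15*m - 50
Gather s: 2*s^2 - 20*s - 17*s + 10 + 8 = 2*s^2 - 37*s + 18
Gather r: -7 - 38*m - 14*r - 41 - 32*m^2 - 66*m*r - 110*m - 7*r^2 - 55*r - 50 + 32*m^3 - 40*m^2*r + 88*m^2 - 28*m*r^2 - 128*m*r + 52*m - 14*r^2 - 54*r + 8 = 32*m^3 + 56*m^2 - 96*m + r^2*(-28*m - 21) + r*(-40*m^2 - 194*m - 123) - 90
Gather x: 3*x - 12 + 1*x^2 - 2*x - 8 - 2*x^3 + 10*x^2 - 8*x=-2*x^3 + 11*x^2 - 7*x - 20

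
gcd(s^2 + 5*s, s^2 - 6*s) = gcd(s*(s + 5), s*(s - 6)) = s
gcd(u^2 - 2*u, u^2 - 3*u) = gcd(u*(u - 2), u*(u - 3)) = u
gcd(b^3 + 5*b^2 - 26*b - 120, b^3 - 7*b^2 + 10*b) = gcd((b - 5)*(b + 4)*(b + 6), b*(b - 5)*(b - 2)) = b - 5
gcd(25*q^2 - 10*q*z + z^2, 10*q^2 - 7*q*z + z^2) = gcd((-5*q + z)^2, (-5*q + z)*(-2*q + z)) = -5*q + z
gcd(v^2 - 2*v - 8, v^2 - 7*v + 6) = 1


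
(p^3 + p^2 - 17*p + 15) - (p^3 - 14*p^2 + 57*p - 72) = 15*p^2 - 74*p + 87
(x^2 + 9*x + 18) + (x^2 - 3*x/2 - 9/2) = 2*x^2 + 15*x/2 + 27/2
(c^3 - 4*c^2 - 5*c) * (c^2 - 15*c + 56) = c^5 - 19*c^4 + 111*c^3 - 149*c^2 - 280*c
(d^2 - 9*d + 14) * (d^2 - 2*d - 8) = d^4 - 11*d^3 + 24*d^2 + 44*d - 112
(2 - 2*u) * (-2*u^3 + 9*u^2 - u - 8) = 4*u^4 - 22*u^3 + 20*u^2 + 14*u - 16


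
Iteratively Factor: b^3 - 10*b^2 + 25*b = (b - 5)*(b^2 - 5*b) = b*(b - 5)*(b - 5)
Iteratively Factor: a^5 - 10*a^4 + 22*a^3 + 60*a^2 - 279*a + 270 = (a - 5)*(a^4 - 5*a^3 - 3*a^2 + 45*a - 54) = (a - 5)*(a - 2)*(a^3 - 3*a^2 - 9*a + 27) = (a - 5)*(a - 3)*(a - 2)*(a^2 - 9) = (a - 5)*(a - 3)^2*(a - 2)*(a + 3)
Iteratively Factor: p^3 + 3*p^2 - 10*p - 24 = (p - 3)*(p^2 + 6*p + 8) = (p - 3)*(p + 2)*(p + 4)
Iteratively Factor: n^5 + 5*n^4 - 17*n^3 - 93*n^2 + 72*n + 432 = (n + 4)*(n^4 + n^3 - 21*n^2 - 9*n + 108) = (n - 3)*(n + 4)*(n^3 + 4*n^2 - 9*n - 36) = (n - 3)*(n + 4)^2*(n^2 - 9) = (n - 3)*(n + 3)*(n + 4)^2*(n - 3)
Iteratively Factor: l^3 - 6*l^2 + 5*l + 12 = (l - 4)*(l^2 - 2*l - 3) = (l - 4)*(l - 3)*(l + 1)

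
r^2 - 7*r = r*(r - 7)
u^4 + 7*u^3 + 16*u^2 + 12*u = u*(u + 2)^2*(u + 3)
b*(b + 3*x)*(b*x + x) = b^3*x + 3*b^2*x^2 + b^2*x + 3*b*x^2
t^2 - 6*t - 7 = (t - 7)*(t + 1)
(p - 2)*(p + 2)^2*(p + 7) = p^4 + 9*p^3 + 10*p^2 - 36*p - 56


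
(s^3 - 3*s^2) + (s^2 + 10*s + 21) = s^3 - 2*s^2 + 10*s + 21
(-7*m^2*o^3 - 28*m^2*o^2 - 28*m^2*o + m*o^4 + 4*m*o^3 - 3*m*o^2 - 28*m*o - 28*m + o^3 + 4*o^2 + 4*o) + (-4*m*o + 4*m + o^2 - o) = -7*m^2*o^3 - 28*m^2*o^2 - 28*m^2*o + m*o^4 + 4*m*o^3 - 3*m*o^2 - 32*m*o - 24*m + o^3 + 5*o^2 + 3*o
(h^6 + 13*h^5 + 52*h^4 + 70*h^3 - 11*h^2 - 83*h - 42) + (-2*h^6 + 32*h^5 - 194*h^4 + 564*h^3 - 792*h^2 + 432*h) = -h^6 + 45*h^5 - 142*h^4 + 634*h^3 - 803*h^2 + 349*h - 42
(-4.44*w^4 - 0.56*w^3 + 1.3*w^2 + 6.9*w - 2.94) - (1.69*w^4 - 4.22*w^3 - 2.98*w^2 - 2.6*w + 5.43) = -6.13*w^4 + 3.66*w^3 + 4.28*w^2 + 9.5*w - 8.37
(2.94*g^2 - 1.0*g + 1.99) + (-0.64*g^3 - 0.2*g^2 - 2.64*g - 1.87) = -0.64*g^3 + 2.74*g^2 - 3.64*g + 0.12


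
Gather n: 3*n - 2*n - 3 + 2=n - 1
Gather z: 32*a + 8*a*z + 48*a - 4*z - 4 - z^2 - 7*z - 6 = 80*a - z^2 + z*(8*a - 11) - 10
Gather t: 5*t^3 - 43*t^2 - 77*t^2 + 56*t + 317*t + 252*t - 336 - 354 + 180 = 5*t^3 - 120*t^2 + 625*t - 510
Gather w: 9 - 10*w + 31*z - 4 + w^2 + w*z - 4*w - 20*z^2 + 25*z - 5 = w^2 + w*(z - 14) - 20*z^2 + 56*z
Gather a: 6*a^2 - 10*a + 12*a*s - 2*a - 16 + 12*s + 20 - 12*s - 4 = 6*a^2 + a*(12*s - 12)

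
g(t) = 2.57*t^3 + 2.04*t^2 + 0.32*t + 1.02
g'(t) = 7.71*t^2 + 4.08*t + 0.32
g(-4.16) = -150.03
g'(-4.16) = 116.77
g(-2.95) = -48.15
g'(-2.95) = 55.38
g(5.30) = 442.63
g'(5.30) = 238.52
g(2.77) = 72.18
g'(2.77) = 70.78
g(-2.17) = -16.33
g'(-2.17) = 27.77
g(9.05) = 2075.93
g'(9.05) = 668.71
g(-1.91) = -10.06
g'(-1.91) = 20.65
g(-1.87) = -9.25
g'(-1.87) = 19.65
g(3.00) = 89.73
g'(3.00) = 81.95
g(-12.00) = -4150.02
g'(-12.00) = 1061.60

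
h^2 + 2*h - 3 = (h - 1)*(h + 3)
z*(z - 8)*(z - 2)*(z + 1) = z^4 - 9*z^3 + 6*z^2 + 16*z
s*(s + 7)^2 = s^3 + 14*s^2 + 49*s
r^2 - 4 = (r - 2)*(r + 2)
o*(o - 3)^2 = o^3 - 6*o^2 + 9*o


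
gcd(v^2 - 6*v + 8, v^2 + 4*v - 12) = v - 2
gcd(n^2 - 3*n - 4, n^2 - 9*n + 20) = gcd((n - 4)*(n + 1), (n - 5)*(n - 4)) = n - 4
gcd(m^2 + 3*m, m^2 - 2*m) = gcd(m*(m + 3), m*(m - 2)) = m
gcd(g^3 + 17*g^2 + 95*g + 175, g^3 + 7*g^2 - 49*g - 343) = g + 7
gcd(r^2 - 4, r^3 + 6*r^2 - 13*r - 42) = r + 2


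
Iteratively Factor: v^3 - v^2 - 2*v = (v + 1)*(v^2 - 2*v) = (v - 2)*(v + 1)*(v)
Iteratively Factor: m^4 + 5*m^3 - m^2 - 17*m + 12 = (m + 4)*(m^3 + m^2 - 5*m + 3) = (m + 3)*(m + 4)*(m^2 - 2*m + 1) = (m - 1)*(m + 3)*(m + 4)*(m - 1)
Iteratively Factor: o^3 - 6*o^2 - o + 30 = (o - 5)*(o^2 - o - 6) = (o - 5)*(o + 2)*(o - 3)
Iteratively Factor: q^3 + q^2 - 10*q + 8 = (q - 2)*(q^2 + 3*q - 4) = (q - 2)*(q - 1)*(q + 4)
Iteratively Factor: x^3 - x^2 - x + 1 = (x + 1)*(x^2 - 2*x + 1) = (x - 1)*(x + 1)*(x - 1)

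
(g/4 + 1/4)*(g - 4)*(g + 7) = g^3/4 + g^2 - 25*g/4 - 7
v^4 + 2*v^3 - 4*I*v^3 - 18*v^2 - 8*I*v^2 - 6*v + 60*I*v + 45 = (v - 3)*(v + 5)*(v - 3*I)*(v - I)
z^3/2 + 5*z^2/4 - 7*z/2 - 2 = (z/2 + 1/4)*(z - 2)*(z + 4)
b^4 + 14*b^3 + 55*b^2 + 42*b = b*(b + 1)*(b + 6)*(b + 7)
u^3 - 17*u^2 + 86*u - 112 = (u - 8)*(u - 7)*(u - 2)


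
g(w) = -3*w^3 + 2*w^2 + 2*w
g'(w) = -9*w^2 + 4*w + 2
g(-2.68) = 66.75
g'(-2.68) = -73.36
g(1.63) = -4.42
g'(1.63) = -15.39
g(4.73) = -263.27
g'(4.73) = -180.44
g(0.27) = 0.63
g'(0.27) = 2.42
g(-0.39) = -0.30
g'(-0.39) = -0.93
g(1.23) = -0.10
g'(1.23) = -6.70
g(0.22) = 0.50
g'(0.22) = 2.44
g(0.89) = 1.25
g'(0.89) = -1.57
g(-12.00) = 5448.00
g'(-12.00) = -1342.00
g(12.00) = -4872.00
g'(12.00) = -1246.00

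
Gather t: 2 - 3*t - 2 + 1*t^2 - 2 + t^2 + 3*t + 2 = 2*t^2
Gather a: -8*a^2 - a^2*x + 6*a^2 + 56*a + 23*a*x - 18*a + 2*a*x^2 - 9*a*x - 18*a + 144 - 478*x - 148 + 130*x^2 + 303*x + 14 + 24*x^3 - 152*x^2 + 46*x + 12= a^2*(-x - 2) + a*(2*x^2 + 14*x + 20) + 24*x^3 - 22*x^2 - 129*x + 22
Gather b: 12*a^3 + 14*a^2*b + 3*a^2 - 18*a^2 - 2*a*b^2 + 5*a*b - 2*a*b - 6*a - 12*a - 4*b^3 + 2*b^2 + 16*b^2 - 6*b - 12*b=12*a^3 - 15*a^2 - 18*a - 4*b^3 + b^2*(18 - 2*a) + b*(14*a^2 + 3*a - 18)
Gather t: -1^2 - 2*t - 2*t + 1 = -4*t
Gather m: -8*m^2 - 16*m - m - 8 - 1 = -8*m^2 - 17*m - 9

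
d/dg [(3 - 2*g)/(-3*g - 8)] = 25/(3*g + 8)^2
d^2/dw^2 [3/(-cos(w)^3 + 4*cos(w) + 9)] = 3*(9*(1 - cos(2*w))^3 - 14*(1 - cos(2*w))^2 + 234*cos(w) - 108*cos(2*w) - 162*cos(3*w) + 132)/(8*(-cos(w)^3 + 4*cos(w) + 9)^3)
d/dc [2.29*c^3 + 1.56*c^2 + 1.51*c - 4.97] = 6.87*c^2 + 3.12*c + 1.51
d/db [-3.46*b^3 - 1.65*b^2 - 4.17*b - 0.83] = -10.38*b^2 - 3.3*b - 4.17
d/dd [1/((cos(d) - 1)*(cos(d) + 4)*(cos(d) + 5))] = (-3*sin(d)^2 + 16*cos(d) + 14)*sin(d)/((cos(d) - 1)^2*(cos(d) + 4)^2*(cos(d) + 5)^2)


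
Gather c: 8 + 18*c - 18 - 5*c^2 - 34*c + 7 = -5*c^2 - 16*c - 3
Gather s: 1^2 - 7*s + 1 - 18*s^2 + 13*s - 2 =-18*s^2 + 6*s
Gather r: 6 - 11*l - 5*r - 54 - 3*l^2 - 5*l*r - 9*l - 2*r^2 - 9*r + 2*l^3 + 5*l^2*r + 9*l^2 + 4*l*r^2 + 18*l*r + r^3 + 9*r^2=2*l^3 + 6*l^2 - 20*l + r^3 + r^2*(4*l + 7) + r*(5*l^2 + 13*l - 14) - 48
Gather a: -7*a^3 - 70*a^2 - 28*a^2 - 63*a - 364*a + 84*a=-7*a^3 - 98*a^2 - 343*a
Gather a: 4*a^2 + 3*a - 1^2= 4*a^2 + 3*a - 1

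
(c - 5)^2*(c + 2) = c^3 - 8*c^2 + 5*c + 50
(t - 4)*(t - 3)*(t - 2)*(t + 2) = t^4 - 7*t^3 + 8*t^2 + 28*t - 48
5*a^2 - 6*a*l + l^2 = (-5*a + l)*(-a + l)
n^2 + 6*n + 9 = (n + 3)^2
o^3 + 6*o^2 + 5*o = o*(o + 1)*(o + 5)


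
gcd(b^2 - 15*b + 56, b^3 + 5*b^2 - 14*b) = 1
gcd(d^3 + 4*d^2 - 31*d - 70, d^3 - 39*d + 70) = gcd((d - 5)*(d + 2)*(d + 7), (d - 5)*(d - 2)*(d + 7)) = d^2 + 2*d - 35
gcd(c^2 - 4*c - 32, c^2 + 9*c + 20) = c + 4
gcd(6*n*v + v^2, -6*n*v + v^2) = v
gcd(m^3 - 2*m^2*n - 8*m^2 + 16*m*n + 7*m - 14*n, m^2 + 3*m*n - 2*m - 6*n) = 1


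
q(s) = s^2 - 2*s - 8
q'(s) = 2*s - 2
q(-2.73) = 4.91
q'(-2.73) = -7.46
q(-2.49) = 3.18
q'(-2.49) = -6.98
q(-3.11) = 7.89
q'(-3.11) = -8.22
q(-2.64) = 4.25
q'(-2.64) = -7.28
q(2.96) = -5.16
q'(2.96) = 3.92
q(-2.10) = 0.61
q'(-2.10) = -6.20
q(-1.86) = -0.82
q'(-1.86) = -5.72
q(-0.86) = -5.54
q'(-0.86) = -3.72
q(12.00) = 112.00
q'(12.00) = 22.00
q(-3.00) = 7.00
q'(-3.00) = -8.00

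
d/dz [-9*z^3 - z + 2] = -27*z^2 - 1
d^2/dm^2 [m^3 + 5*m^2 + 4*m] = 6*m + 10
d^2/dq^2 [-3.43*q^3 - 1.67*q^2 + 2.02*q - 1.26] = -20.58*q - 3.34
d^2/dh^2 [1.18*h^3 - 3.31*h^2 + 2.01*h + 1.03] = 7.08*h - 6.62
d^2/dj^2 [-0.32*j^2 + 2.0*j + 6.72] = -0.640000000000000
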